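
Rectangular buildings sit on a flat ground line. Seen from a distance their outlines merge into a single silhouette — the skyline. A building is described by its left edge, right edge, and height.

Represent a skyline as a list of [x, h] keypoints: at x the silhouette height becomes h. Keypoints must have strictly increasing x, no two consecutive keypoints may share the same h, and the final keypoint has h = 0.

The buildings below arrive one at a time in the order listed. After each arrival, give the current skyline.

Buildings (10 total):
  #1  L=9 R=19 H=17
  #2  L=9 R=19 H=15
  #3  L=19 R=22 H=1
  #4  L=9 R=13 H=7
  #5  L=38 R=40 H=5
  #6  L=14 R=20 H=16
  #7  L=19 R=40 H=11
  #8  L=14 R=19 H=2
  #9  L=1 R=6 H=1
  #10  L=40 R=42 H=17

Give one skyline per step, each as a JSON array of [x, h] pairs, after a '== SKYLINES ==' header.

== SKYLINES ==
[[9,17],[19,0]]
[[9,17],[19,0]]
[[9,17],[19,1],[22,0]]
[[9,17],[19,1],[22,0]]
[[9,17],[19,1],[22,0],[38,5],[40,0]]
[[9,17],[19,16],[20,1],[22,0],[38,5],[40,0]]
[[9,17],[19,16],[20,11],[40,0]]
[[9,17],[19,16],[20,11],[40,0]]
[[1,1],[6,0],[9,17],[19,16],[20,11],[40,0]]
[[1,1],[6,0],[9,17],[19,16],[20,11],[40,17],[42,0]]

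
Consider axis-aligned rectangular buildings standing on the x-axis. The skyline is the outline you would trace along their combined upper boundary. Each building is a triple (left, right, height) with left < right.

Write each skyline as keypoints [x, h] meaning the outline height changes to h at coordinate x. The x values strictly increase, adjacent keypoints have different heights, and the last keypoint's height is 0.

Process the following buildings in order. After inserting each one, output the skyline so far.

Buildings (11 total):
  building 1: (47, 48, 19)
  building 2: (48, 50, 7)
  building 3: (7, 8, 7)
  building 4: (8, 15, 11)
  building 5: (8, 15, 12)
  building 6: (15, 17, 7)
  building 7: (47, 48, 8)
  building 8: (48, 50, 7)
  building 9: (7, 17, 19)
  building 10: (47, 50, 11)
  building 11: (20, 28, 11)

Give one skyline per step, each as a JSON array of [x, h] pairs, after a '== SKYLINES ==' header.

== SKYLINES ==
[[47,19],[48,0]]
[[47,19],[48,7],[50,0]]
[[7,7],[8,0],[47,19],[48,7],[50,0]]
[[7,7],[8,11],[15,0],[47,19],[48,7],[50,0]]
[[7,7],[8,12],[15,0],[47,19],[48,7],[50,0]]
[[7,7],[8,12],[15,7],[17,0],[47,19],[48,7],[50,0]]
[[7,7],[8,12],[15,7],[17,0],[47,19],[48,7],[50,0]]
[[7,7],[8,12],[15,7],[17,0],[47,19],[48,7],[50,0]]
[[7,19],[17,0],[47,19],[48,7],[50,0]]
[[7,19],[17,0],[47,19],[48,11],[50,0]]
[[7,19],[17,0],[20,11],[28,0],[47,19],[48,11],[50,0]]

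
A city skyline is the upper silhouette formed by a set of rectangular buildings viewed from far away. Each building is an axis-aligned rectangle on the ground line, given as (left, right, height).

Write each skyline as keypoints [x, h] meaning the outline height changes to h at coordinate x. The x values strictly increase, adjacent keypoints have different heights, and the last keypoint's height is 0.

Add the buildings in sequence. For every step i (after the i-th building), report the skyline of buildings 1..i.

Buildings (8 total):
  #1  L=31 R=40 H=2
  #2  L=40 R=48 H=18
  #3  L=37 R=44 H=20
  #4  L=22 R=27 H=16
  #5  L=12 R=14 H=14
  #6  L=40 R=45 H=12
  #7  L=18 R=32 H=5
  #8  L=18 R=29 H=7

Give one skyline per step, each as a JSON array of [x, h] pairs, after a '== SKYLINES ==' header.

== SKYLINES ==
[[31,2],[40,0]]
[[31,2],[40,18],[48,0]]
[[31,2],[37,20],[44,18],[48,0]]
[[22,16],[27,0],[31,2],[37,20],[44,18],[48,0]]
[[12,14],[14,0],[22,16],[27,0],[31,2],[37,20],[44,18],[48,0]]
[[12,14],[14,0],[22,16],[27,0],[31,2],[37,20],[44,18],[48,0]]
[[12,14],[14,0],[18,5],[22,16],[27,5],[32,2],[37,20],[44,18],[48,0]]
[[12,14],[14,0],[18,7],[22,16],[27,7],[29,5],[32,2],[37,20],[44,18],[48,0]]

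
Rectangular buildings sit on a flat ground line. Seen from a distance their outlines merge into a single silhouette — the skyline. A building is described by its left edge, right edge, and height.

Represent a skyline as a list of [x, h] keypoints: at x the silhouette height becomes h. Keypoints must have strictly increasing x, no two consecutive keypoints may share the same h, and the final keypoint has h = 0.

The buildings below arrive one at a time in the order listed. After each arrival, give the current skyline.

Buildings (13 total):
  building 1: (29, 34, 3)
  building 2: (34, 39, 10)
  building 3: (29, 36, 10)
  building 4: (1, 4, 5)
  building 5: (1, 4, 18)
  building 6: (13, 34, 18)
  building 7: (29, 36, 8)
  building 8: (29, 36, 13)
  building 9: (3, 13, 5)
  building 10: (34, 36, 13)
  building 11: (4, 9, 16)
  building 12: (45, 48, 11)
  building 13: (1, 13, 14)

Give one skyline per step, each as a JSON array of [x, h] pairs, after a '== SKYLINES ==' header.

== SKYLINES ==
[[29,3],[34,0]]
[[29,3],[34,10],[39,0]]
[[29,10],[39,0]]
[[1,5],[4,0],[29,10],[39,0]]
[[1,18],[4,0],[29,10],[39,0]]
[[1,18],[4,0],[13,18],[34,10],[39,0]]
[[1,18],[4,0],[13,18],[34,10],[39,0]]
[[1,18],[4,0],[13,18],[34,13],[36,10],[39,0]]
[[1,18],[4,5],[13,18],[34,13],[36,10],[39,0]]
[[1,18],[4,5],[13,18],[34,13],[36,10],[39,0]]
[[1,18],[4,16],[9,5],[13,18],[34,13],[36,10],[39,0]]
[[1,18],[4,16],[9,5],[13,18],[34,13],[36,10],[39,0],[45,11],[48,0]]
[[1,18],[4,16],[9,14],[13,18],[34,13],[36,10],[39,0],[45,11],[48,0]]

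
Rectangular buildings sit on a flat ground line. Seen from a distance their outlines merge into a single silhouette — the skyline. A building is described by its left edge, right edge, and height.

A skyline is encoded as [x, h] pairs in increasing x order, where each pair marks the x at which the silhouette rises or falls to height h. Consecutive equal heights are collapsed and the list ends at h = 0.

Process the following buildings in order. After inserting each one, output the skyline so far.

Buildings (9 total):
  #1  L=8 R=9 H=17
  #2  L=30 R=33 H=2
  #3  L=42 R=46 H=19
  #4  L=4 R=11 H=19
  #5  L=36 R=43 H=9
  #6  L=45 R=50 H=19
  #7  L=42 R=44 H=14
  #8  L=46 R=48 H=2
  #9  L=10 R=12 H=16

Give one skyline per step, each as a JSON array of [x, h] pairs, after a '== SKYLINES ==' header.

== SKYLINES ==
[[8,17],[9,0]]
[[8,17],[9,0],[30,2],[33,0]]
[[8,17],[9,0],[30,2],[33,0],[42,19],[46,0]]
[[4,19],[11,0],[30,2],[33,0],[42,19],[46,0]]
[[4,19],[11,0],[30,2],[33,0],[36,9],[42,19],[46,0]]
[[4,19],[11,0],[30,2],[33,0],[36,9],[42,19],[50,0]]
[[4,19],[11,0],[30,2],[33,0],[36,9],[42,19],[50,0]]
[[4,19],[11,0],[30,2],[33,0],[36,9],[42,19],[50,0]]
[[4,19],[11,16],[12,0],[30,2],[33,0],[36,9],[42,19],[50,0]]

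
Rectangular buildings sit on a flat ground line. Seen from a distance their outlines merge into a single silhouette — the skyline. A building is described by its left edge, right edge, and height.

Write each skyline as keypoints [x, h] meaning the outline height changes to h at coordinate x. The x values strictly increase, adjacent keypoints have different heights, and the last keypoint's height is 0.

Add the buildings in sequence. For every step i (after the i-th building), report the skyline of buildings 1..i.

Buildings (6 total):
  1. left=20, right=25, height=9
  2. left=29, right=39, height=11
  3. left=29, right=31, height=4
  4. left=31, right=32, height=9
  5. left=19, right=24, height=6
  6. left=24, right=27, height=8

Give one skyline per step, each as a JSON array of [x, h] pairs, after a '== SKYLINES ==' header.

== SKYLINES ==
[[20,9],[25,0]]
[[20,9],[25,0],[29,11],[39,0]]
[[20,9],[25,0],[29,11],[39,0]]
[[20,9],[25,0],[29,11],[39,0]]
[[19,6],[20,9],[25,0],[29,11],[39,0]]
[[19,6],[20,9],[25,8],[27,0],[29,11],[39,0]]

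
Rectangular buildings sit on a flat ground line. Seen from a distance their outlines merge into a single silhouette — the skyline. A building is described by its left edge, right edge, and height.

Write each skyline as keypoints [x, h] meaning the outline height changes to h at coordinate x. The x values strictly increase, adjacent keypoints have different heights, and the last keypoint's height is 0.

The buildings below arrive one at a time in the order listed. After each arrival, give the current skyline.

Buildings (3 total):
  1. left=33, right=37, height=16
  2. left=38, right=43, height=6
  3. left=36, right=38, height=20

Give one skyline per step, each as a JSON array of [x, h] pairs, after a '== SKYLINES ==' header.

== SKYLINES ==
[[33,16],[37,0]]
[[33,16],[37,0],[38,6],[43,0]]
[[33,16],[36,20],[38,6],[43,0]]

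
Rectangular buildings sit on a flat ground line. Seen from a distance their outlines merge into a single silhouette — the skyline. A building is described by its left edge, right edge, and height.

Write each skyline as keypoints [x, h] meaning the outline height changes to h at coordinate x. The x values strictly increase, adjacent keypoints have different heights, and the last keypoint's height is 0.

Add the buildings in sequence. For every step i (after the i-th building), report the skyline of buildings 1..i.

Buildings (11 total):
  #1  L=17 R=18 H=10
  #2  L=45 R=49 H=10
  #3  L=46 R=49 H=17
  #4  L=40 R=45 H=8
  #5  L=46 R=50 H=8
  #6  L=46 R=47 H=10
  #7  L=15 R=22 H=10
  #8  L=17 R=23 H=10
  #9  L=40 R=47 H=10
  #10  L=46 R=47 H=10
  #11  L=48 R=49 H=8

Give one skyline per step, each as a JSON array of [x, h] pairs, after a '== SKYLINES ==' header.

== SKYLINES ==
[[17,10],[18,0]]
[[17,10],[18,0],[45,10],[49,0]]
[[17,10],[18,0],[45,10],[46,17],[49,0]]
[[17,10],[18,0],[40,8],[45,10],[46,17],[49,0]]
[[17,10],[18,0],[40,8],[45,10],[46,17],[49,8],[50,0]]
[[17,10],[18,0],[40,8],[45,10],[46,17],[49,8],[50,0]]
[[15,10],[22,0],[40,8],[45,10],[46,17],[49,8],[50,0]]
[[15,10],[23,0],[40,8],[45,10],[46,17],[49,8],[50,0]]
[[15,10],[23,0],[40,10],[46,17],[49,8],[50,0]]
[[15,10],[23,0],[40,10],[46,17],[49,8],[50,0]]
[[15,10],[23,0],[40,10],[46,17],[49,8],[50,0]]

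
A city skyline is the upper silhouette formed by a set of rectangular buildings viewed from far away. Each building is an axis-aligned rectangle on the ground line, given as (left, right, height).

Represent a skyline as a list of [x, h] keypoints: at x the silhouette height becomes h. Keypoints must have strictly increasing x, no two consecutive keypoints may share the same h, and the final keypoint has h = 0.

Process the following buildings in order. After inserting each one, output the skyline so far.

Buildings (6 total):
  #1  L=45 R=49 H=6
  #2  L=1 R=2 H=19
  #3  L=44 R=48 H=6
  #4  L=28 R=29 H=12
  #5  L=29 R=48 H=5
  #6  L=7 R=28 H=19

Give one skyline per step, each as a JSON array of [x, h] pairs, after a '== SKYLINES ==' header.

== SKYLINES ==
[[45,6],[49,0]]
[[1,19],[2,0],[45,6],[49,0]]
[[1,19],[2,0],[44,6],[49,0]]
[[1,19],[2,0],[28,12],[29,0],[44,6],[49,0]]
[[1,19],[2,0],[28,12],[29,5],[44,6],[49,0]]
[[1,19],[2,0],[7,19],[28,12],[29,5],[44,6],[49,0]]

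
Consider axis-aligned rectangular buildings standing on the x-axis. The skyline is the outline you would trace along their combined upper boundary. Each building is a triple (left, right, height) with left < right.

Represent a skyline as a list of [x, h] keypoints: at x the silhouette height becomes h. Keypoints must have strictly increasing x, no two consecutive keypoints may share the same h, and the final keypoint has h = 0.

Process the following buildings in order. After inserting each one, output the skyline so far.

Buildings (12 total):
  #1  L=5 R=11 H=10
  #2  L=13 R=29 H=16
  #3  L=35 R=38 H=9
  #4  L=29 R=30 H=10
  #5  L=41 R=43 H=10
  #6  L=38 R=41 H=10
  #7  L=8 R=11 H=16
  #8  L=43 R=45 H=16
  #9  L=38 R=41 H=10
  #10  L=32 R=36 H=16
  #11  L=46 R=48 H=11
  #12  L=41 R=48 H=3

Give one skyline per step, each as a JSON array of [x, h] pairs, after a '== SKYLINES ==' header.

== SKYLINES ==
[[5,10],[11,0]]
[[5,10],[11,0],[13,16],[29,0]]
[[5,10],[11,0],[13,16],[29,0],[35,9],[38,0]]
[[5,10],[11,0],[13,16],[29,10],[30,0],[35,9],[38,0]]
[[5,10],[11,0],[13,16],[29,10],[30,0],[35,9],[38,0],[41,10],[43,0]]
[[5,10],[11,0],[13,16],[29,10],[30,0],[35,9],[38,10],[43,0]]
[[5,10],[8,16],[11,0],[13,16],[29,10],[30,0],[35,9],[38,10],[43,0]]
[[5,10],[8,16],[11,0],[13,16],[29,10],[30,0],[35,9],[38,10],[43,16],[45,0]]
[[5,10],[8,16],[11,0],[13,16],[29,10],[30,0],[35,9],[38,10],[43,16],[45,0]]
[[5,10],[8,16],[11,0],[13,16],[29,10],[30,0],[32,16],[36,9],[38,10],[43,16],[45,0]]
[[5,10],[8,16],[11,0],[13,16],[29,10],[30,0],[32,16],[36,9],[38,10],[43,16],[45,0],[46,11],[48,0]]
[[5,10],[8,16],[11,0],[13,16],[29,10],[30,0],[32,16],[36,9],[38,10],[43,16],[45,3],[46,11],[48,0]]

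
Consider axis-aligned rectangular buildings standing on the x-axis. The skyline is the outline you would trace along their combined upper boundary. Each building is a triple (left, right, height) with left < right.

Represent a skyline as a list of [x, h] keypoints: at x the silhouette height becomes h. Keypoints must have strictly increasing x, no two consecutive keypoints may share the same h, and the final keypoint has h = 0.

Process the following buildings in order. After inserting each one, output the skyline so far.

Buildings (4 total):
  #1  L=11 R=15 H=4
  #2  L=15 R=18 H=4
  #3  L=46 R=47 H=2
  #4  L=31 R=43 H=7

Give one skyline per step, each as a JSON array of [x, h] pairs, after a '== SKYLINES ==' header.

== SKYLINES ==
[[11,4],[15,0]]
[[11,4],[18,0]]
[[11,4],[18,0],[46,2],[47,0]]
[[11,4],[18,0],[31,7],[43,0],[46,2],[47,0]]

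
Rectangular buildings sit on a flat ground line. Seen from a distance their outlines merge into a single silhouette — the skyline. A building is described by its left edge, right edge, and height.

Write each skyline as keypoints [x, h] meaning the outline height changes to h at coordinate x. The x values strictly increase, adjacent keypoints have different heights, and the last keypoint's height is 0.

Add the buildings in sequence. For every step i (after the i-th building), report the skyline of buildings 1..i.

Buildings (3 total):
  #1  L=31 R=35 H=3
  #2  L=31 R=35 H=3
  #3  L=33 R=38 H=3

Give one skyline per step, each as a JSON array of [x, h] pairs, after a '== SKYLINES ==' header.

== SKYLINES ==
[[31,3],[35,0]]
[[31,3],[35,0]]
[[31,3],[38,0]]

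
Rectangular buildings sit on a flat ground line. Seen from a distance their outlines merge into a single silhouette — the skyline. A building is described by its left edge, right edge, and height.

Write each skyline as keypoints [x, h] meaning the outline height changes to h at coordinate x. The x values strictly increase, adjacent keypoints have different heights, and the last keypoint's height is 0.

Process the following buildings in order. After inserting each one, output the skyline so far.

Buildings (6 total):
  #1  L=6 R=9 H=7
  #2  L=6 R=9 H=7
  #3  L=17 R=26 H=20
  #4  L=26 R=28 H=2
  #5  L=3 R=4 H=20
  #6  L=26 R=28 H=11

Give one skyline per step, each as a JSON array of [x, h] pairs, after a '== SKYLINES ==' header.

== SKYLINES ==
[[6,7],[9,0]]
[[6,7],[9,0]]
[[6,7],[9,0],[17,20],[26,0]]
[[6,7],[9,0],[17,20],[26,2],[28,0]]
[[3,20],[4,0],[6,7],[9,0],[17,20],[26,2],[28,0]]
[[3,20],[4,0],[6,7],[9,0],[17,20],[26,11],[28,0]]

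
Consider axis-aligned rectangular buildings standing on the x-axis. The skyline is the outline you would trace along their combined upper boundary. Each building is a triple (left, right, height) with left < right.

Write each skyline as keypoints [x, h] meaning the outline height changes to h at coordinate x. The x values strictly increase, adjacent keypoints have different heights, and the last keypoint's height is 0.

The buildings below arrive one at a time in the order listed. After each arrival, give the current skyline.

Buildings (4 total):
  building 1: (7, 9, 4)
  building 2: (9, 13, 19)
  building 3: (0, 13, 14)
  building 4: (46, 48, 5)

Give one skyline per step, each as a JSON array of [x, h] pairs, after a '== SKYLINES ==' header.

== SKYLINES ==
[[7,4],[9,0]]
[[7,4],[9,19],[13,0]]
[[0,14],[9,19],[13,0]]
[[0,14],[9,19],[13,0],[46,5],[48,0]]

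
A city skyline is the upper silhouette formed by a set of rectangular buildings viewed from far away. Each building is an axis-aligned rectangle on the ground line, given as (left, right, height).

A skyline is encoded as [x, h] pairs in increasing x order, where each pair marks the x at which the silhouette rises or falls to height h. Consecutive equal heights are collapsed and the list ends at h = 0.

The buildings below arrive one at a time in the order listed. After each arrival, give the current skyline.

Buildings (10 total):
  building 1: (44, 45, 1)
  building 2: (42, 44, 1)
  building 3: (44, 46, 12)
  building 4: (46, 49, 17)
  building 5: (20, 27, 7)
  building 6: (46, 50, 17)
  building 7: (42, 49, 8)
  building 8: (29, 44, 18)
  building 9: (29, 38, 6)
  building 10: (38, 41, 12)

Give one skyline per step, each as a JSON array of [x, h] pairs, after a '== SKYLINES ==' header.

== SKYLINES ==
[[44,1],[45,0]]
[[42,1],[45,0]]
[[42,1],[44,12],[46,0]]
[[42,1],[44,12],[46,17],[49,0]]
[[20,7],[27,0],[42,1],[44,12],[46,17],[49,0]]
[[20,7],[27,0],[42,1],[44,12],[46,17],[50,0]]
[[20,7],[27,0],[42,8],[44,12],[46,17],[50,0]]
[[20,7],[27,0],[29,18],[44,12],[46,17],[50,0]]
[[20,7],[27,0],[29,18],[44,12],[46,17],[50,0]]
[[20,7],[27,0],[29,18],[44,12],[46,17],[50,0]]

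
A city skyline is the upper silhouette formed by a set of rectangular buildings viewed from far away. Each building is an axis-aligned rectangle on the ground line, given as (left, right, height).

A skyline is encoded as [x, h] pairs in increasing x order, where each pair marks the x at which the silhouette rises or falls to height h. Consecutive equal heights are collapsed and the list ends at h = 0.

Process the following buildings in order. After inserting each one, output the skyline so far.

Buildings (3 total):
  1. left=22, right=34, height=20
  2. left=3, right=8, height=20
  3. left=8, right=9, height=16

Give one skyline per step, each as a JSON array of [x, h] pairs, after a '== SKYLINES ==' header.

== SKYLINES ==
[[22,20],[34,0]]
[[3,20],[8,0],[22,20],[34,0]]
[[3,20],[8,16],[9,0],[22,20],[34,0]]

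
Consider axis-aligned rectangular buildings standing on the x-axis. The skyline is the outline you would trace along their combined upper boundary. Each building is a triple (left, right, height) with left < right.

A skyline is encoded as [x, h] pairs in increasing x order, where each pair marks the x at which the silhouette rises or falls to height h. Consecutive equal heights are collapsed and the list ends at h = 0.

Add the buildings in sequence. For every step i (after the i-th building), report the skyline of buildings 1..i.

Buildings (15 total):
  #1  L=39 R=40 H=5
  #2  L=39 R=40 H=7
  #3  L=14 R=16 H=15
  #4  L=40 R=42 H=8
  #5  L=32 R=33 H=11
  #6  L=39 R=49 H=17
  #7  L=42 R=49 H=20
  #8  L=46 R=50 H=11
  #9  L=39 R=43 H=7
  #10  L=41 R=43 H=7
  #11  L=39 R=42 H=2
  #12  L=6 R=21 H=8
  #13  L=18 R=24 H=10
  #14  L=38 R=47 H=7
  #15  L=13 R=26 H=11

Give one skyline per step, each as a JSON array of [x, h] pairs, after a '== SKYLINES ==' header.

== SKYLINES ==
[[39,5],[40,0]]
[[39,7],[40,0]]
[[14,15],[16,0],[39,7],[40,0]]
[[14,15],[16,0],[39,7],[40,8],[42,0]]
[[14,15],[16,0],[32,11],[33,0],[39,7],[40,8],[42,0]]
[[14,15],[16,0],[32,11],[33,0],[39,17],[49,0]]
[[14,15],[16,0],[32,11],[33,0],[39,17],[42,20],[49,0]]
[[14,15],[16,0],[32,11],[33,0],[39,17],[42,20],[49,11],[50,0]]
[[14,15],[16,0],[32,11],[33,0],[39,17],[42,20],[49,11],[50,0]]
[[14,15],[16,0],[32,11],[33,0],[39,17],[42,20],[49,11],[50,0]]
[[14,15],[16,0],[32,11],[33,0],[39,17],[42,20],[49,11],[50,0]]
[[6,8],[14,15],[16,8],[21,0],[32,11],[33,0],[39,17],[42,20],[49,11],[50,0]]
[[6,8],[14,15],[16,8],[18,10],[24,0],[32,11],[33,0],[39,17],[42,20],[49,11],[50,0]]
[[6,8],[14,15],[16,8],[18,10],[24,0],[32,11],[33,0],[38,7],[39,17],[42,20],[49,11],[50,0]]
[[6,8],[13,11],[14,15],[16,11],[26,0],[32,11],[33,0],[38,7],[39,17],[42,20],[49,11],[50,0]]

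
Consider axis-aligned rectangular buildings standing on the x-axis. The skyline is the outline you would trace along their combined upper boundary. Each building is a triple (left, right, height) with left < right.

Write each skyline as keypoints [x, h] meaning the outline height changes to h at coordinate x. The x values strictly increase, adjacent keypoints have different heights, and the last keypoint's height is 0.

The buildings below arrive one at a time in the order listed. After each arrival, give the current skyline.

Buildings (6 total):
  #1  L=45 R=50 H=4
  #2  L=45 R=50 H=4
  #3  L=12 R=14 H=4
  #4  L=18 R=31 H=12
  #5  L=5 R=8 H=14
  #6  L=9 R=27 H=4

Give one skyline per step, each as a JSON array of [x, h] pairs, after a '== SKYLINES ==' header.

== SKYLINES ==
[[45,4],[50,0]]
[[45,4],[50,0]]
[[12,4],[14,0],[45,4],[50,0]]
[[12,4],[14,0],[18,12],[31,0],[45,4],[50,0]]
[[5,14],[8,0],[12,4],[14,0],[18,12],[31,0],[45,4],[50,0]]
[[5,14],[8,0],[9,4],[18,12],[31,0],[45,4],[50,0]]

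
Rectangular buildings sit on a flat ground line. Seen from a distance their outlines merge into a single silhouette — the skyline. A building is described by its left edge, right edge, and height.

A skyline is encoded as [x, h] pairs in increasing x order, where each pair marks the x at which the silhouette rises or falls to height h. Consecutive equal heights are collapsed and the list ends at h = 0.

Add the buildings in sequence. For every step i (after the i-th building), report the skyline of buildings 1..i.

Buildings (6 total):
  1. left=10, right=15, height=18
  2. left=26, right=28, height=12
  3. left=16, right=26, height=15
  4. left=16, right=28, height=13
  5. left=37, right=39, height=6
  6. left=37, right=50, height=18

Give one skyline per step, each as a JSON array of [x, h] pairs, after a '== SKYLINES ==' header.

== SKYLINES ==
[[10,18],[15,0]]
[[10,18],[15,0],[26,12],[28,0]]
[[10,18],[15,0],[16,15],[26,12],[28,0]]
[[10,18],[15,0],[16,15],[26,13],[28,0]]
[[10,18],[15,0],[16,15],[26,13],[28,0],[37,6],[39,0]]
[[10,18],[15,0],[16,15],[26,13],[28,0],[37,18],[50,0]]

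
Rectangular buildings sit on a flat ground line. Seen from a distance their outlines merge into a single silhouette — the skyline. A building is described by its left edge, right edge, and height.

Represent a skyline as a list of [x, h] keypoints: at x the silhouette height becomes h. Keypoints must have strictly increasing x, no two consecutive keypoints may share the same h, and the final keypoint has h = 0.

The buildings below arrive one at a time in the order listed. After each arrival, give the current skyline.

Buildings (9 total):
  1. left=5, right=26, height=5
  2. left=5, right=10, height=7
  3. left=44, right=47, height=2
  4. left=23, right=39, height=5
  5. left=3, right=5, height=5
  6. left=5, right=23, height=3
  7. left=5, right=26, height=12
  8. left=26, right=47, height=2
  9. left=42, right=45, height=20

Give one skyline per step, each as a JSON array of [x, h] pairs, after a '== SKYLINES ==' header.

== SKYLINES ==
[[5,5],[26,0]]
[[5,7],[10,5],[26,0]]
[[5,7],[10,5],[26,0],[44,2],[47,0]]
[[5,7],[10,5],[39,0],[44,2],[47,0]]
[[3,5],[5,7],[10,5],[39,0],[44,2],[47,0]]
[[3,5],[5,7],[10,5],[39,0],[44,2],[47,0]]
[[3,5],[5,12],[26,5],[39,0],[44,2],[47,0]]
[[3,5],[5,12],[26,5],[39,2],[47,0]]
[[3,5],[5,12],[26,5],[39,2],[42,20],[45,2],[47,0]]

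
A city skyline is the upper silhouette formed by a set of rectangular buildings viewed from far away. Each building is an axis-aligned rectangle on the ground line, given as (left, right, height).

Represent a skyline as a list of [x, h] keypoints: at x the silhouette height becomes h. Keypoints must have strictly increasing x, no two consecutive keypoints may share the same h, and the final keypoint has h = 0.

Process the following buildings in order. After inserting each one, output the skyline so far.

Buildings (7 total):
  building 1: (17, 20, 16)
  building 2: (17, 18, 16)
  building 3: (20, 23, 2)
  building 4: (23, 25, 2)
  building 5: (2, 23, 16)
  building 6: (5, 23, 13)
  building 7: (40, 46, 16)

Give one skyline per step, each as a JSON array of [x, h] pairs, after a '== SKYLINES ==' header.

== SKYLINES ==
[[17,16],[20,0]]
[[17,16],[20,0]]
[[17,16],[20,2],[23,0]]
[[17,16],[20,2],[25,0]]
[[2,16],[23,2],[25,0]]
[[2,16],[23,2],[25,0]]
[[2,16],[23,2],[25,0],[40,16],[46,0]]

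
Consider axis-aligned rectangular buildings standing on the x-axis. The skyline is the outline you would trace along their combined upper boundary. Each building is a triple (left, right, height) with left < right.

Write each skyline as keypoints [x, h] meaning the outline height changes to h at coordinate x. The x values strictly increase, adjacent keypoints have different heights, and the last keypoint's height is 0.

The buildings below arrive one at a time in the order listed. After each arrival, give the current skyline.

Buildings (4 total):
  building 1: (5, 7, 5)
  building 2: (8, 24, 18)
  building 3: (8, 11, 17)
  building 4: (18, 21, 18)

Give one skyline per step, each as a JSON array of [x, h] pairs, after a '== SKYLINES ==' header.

== SKYLINES ==
[[5,5],[7,0]]
[[5,5],[7,0],[8,18],[24,0]]
[[5,5],[7,0],[8,18],[24,0]]
[[5,5],[7,0],[8,18],[24,0]]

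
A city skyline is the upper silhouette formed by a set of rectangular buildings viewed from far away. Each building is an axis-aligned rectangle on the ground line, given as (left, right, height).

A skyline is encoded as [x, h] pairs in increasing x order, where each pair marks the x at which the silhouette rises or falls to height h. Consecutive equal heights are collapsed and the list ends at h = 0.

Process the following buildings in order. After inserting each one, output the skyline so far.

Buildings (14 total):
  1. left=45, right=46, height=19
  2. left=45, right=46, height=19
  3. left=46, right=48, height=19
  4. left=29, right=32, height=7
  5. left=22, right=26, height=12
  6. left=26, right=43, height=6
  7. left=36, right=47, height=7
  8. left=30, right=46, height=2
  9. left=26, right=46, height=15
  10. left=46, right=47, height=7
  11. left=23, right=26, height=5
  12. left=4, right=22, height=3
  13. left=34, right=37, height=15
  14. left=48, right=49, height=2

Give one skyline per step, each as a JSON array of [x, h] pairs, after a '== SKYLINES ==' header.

== SKYLINES ==
[[45,19],[46,0]]
[[45,19],[46,0]]
[[45,19],[48,0]]
[[29,7],[32,0],[45,19],[48,0]]
[[22,12],[26,0],[29,7],[32,0],[45,19],[48,0]]
[[22,12],[26,6],[29,7],[32,6],[43,0],[45,19],[48,0]]
[[22,12],[26,6],[29,7],[32,6],[36,7],[45,19],[48,0]]
[[22,12],[26,6],[29,7],[32,6],[36,7],[45,19],[48,0]]
[[22,12],[26,15],[45,19],[48,0]]
[[22,12],[26,15],[45,19],[48,0]]
[[22,12],[26,15],[45,19],[48,0]]
[[4,3],[22,12],[26,15],[45,19],[48,0]]
[[4,3],[22,12],[26,15],[45,19],[48,0]]
[[4,3],[22,12],[26,15],[45,19],[48,2],[49,0]]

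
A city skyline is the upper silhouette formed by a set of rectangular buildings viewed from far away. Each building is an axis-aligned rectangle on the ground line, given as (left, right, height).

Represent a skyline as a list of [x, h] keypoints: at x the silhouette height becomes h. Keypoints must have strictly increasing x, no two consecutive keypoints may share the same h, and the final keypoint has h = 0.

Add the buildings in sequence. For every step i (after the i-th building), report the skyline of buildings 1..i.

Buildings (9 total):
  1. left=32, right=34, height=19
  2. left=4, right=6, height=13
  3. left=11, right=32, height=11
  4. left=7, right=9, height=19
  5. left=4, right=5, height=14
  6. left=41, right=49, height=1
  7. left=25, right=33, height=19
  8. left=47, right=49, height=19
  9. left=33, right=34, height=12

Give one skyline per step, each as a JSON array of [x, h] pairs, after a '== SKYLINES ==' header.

== SKYLINES ==
[[32,19],[34,0]]
[[4,13],[6,0],[32,19],[34,0]]
[[4,13],[6,0],[11,11],[32,19],[34,0]]
[[4,13],[6,0],[7,19],[9,0],[11,11],[32,19],[34,0]]
[[4,14],[5,13],[6,0],[7,19],[9,0],[11,11],[32,19],[34,0]]
[[4,14],[5,13],[6,0],[7,19],[9,0],[11,11],[32,19],[34,0],[41,1],[49,0]]
[[4,14],[5,13],[6,0],[7,19],[9,0],[11,11],[25,19],[34,0],[41,1],[49,0]]
[[4,14],[5,13],[6,0],[7,19],[9,0],[11,11],[25,19],[34,0],[41,1],[47,19],[49,0]]
[[4,14],[5,13],[6,0],[7,19],[9,0],[11,11],[25,19],[34,0],[41,1],[47,19],[49,0]]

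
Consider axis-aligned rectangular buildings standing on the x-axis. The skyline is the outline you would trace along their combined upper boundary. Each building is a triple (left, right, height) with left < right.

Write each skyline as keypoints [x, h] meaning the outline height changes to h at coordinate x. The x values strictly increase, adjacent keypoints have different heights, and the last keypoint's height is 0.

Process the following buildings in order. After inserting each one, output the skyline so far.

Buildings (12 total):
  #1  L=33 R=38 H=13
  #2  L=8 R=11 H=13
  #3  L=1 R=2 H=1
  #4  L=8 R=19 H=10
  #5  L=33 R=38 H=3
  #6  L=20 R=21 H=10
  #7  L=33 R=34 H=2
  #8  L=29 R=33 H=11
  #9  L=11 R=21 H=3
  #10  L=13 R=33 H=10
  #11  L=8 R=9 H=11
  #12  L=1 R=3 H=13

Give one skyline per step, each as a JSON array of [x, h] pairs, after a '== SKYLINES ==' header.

== SKYLINES ==
[[33,13],[38,0]]
[[8,13],[11,0],[33,13],[38,0]]
[[1,1],[2,0],[8,13],[11,0],[33,13],[38,0]]
[[1,1],[2,0],[8,13],[11,10],[19,0],[33,13],[38,0]]
[[1,1],[2,0],[8,13],[11,10],[19,0],[33,13],[38,0]]
[[1,1],[2,0],[8,13],[11,10],[19,0],[20,10],[21,0],[33,13],[38,0]]
[[1,1],[2,0],[8,13],[11,10],[19,0],[20,10],[21,0],[33,13],[38,0]]
[[1,1],[2,0],[8,13],[11,10],[19,0],[20,10],[21,0],[29,11],[33,13],[38,0]]
[[1,1],[2,0],[8,13],[11,10],[19,3],[20,10],[21,0],[29,11],[33,13],[38,0]]
[[1,1],[2,0],[8,13],[11,10],[29,11],[33,13],[38,0]]
[[1,1],[2,0],[8,13],[11,10],[29,11],[33,13],[38,0]]
[[1,13],[3,0],[8,13],[11,10],[29,11],[33,13],[38,0]]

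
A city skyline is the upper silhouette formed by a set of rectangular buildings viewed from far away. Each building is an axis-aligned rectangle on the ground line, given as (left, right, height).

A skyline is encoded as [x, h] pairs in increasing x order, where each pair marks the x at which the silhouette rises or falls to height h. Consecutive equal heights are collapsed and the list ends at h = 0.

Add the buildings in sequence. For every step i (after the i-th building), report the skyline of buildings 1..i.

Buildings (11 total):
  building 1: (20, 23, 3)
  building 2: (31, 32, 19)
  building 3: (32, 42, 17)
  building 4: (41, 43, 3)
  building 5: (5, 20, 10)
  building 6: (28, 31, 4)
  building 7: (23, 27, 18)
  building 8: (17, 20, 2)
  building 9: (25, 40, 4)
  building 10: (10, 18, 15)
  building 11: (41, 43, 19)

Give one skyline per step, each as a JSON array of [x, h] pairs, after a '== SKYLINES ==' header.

== SKYLINES ==
[[20,3],[23,0]]
[[20,3],[23,0],[31,19],[32,0]]
[[20,3],[23,0],[31,19],[32,17],[42,0]]
[[20,3],[23,0],[31,19],[32,17],[42,3],[43,0]]
[[5,10],[20,3],[23,0],[31,19],[32,17],[42,3],[43,0]]
[[5,10],[20,3],[23,0],[28,4],[31,19],[32,17],[42,3],[43,0]]
[[5,10],[20,3],[23,18],[27,0],[28,4],[31,19],[32,17],[42,3],[43,0]]
[[5,10],[20,3],[23,18],[27,0],[28,4],[31,19],[32,17],[42,3],[43,0]]
[[5,10],[20,3],[23,18],[27,4],[31,19],[32,17],[42,3],[43,0]]
[[5,10],[10,15],[18,10],[20,3],[23,18],[27,4],[31,19],[32,17],[42,3],[43,0]]
[[5,10],[10,15],[18,10],[20,3],[23,18],[27,4],[31,19],[32,17],[41,19],[43,0]]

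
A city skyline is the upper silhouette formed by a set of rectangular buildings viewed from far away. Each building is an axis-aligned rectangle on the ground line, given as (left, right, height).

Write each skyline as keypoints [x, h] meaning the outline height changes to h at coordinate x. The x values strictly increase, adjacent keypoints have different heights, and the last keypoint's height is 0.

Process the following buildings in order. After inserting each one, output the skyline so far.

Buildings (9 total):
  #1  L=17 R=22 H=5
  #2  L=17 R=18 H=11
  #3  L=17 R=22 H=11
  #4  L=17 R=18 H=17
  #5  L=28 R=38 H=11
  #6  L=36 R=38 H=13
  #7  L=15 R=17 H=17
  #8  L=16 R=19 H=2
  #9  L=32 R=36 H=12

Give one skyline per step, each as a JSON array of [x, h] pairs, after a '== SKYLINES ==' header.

== SKYLINES ==
[[17,5],[22,0]]
[[17,11],[18,5],[22,0]]
[[17,11],[22,0]]
[[17,17],[18,11],[22,0]]
[[17,17],[18,11],[22,0],[28,11],[38,0]]
[[17,17],[18,11],[22,0],[28,11],[36,13],[38,0]]
[[15,17],[18,11],[22,0],[28,11],[36,13],[38,0]]
[[15,17],[18,11],[22,0],[28,11],[36,13],[38,0]]
[[15,17],[18,11],[22,0],[28,11],[32,12],[36,13],[38,0]]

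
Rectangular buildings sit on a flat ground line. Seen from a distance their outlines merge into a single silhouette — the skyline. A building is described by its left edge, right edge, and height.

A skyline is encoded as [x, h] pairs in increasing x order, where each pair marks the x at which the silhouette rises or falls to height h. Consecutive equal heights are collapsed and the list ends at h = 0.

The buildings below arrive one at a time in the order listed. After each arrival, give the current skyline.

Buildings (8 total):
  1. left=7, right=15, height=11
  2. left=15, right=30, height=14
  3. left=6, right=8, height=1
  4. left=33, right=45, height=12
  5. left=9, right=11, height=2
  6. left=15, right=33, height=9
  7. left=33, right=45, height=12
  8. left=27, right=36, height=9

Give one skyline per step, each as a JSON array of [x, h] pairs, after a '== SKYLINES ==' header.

== SKYLINES ==
[[7,11],[15,0]]
[[7,11],[15,14],[30,0]]
[[6,1],[7,11],[15,14],[30,0]]
[[6,1],[7,11],[15,14],[30,0],[33,12],[45,0]]
[[6,1],[7,11],[15,14],[30,0],[33,12],[45,0]]
[[6,1],[7,11],[15,14],[30,9],[33,12],[45,0]]
[[6,1],[7,11],[15,14],[30,9],[33,12],[45,0]]
[[6,1],[7,11],[15,14],[30,9],[33,12],[45,0]]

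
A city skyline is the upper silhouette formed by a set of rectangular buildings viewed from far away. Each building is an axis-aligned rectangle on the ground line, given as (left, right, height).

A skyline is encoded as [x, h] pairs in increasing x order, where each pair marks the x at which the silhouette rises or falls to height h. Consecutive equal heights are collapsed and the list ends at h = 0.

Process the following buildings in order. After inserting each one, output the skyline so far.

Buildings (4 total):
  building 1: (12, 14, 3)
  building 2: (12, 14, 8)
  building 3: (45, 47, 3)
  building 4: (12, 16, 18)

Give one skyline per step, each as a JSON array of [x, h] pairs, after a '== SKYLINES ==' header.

== SKYLINES ==
[[12,3],[14,0]]
[[12,8],[14,0]]
[[12,8],[14,0],[45,3],[47,0]]
[[12,18],[16,0],[45,3],[47,0]]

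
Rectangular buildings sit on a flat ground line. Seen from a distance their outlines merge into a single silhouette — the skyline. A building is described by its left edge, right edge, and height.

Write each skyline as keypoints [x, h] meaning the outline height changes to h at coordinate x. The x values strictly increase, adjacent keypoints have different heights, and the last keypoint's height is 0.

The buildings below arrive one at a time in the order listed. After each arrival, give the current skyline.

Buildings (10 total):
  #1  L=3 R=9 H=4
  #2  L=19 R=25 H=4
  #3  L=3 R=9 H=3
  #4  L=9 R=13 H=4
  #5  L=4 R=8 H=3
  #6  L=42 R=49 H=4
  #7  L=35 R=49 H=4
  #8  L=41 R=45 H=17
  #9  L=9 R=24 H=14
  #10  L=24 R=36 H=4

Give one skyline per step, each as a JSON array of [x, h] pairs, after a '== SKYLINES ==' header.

== SKYLINES ==
[[3,4],[9,0]]
[[3,4],[9,0],[19,4],[25,0]]
[[3,4],[9,0],[19,4],[25,0]]
[[3,4],[13,0],[19,4],[25,0]]
[[3,4],[13,0],[19,4],[25,0]]
[[3,4],[13,0],[19,4],[25,0],[42,4],[49,0]]
[[3,4],[13,0],[19,4],[25,0],[35,4],[49,0]]
[[3,4],[13,0],[19,4],[25,0],[35,4],[41,17],[45,4],[49,0]]
[[3,4],[9,14],[24,4],[25,0],[35,4],[41,17],[45,4],[49,0]]
[[3,4],[9,14],[24,4],[41,17],[45,4],[49,0]]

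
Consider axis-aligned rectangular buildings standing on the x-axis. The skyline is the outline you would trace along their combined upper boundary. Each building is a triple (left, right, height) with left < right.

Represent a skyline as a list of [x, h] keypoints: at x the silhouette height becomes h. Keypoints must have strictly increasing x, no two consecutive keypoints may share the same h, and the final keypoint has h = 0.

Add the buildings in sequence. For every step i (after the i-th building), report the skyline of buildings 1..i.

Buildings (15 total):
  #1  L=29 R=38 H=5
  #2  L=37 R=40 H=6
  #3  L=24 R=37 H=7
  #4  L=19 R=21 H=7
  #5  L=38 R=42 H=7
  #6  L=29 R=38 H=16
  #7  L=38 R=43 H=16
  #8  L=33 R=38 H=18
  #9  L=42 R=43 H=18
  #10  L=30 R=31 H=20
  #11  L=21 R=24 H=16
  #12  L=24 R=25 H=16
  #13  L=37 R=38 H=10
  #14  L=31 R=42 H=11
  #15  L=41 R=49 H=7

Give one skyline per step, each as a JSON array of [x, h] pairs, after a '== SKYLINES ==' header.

== SKYLINES ==
[[29,5],[38,0]]
[[29,5],[37,6],[40,0]]
[[24,7],[37,6],[40,0]]
[[19,7],[21,0],[24,7],[37,6],[40,0]]
[[19,7],[21,0],[24,7],[37,6],[38,7],[42,0]]
[[19,7],[21,0],[24,7],[29,16],[38,7],[42,0]]
[[19,7],[21,0],[24,7],[29,16],[43,0]]
[[19,7],[21,0],[24,7],[29,16],[33,18],[38,16],[43,0]]
[[19,7],[21,0],[24,7],[29,16],[33,18],[38,16],[42,18],[43,0]]
[[19,7],[21,0],[24,7],[29,16],[30,20],[31,16],[33,18],[38,16],[42,18],[43,0]]
[[19,7],[21,16],[24,7],[29,16],[30,20],[31,16],[33,18],[38,16],[42,18],[43,0]]
[[19,7],[21,16],[25,7],[29,16],[30,20],[31,16],[33,18],[38,16],[42,18],[43,0]]
[[19,7],[21,16],[25,7],[29,16],[30,20],[31,16],[33,18],[38,16],[42,18],[43,0]]
[[19,7],[21,16],[25,7],[29,16],[30,20],[31,16],[33,18],[38,16],[42,18],[43,0]]
[[19,7],[21,16],[25,7],[29,16],[30,20],[31,16],[33,18],[38,16],[42,18],[43,7],[49,0]]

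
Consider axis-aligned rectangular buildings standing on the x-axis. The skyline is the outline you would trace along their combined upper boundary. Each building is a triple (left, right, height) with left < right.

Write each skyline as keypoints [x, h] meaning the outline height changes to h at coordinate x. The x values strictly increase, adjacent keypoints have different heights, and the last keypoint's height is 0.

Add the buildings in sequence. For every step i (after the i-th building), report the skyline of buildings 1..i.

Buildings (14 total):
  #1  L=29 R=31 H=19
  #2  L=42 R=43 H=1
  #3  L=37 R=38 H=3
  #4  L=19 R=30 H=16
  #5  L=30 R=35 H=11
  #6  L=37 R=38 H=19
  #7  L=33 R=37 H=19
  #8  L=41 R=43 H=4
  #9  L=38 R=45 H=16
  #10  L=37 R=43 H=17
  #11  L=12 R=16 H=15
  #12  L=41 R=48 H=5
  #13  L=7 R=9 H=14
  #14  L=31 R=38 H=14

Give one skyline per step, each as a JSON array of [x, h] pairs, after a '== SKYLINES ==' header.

== SKYLINES ==
[[29,19],[31,0]]
[[29,19],[31,0],[42,1],[43,0]]
[[29,19],[31,0],[37,3],[38,0],[42,1],[43,0]]
[[19,16],[29,19],[31,0],[37,3],[38,0],[42,1],[43,0]]
[[19,16],[29,19],[31,11],[35,0],[37,3],[38,0],[42,1],[43,0]]
[[19,16],[29,19],[31,11],[35,0],[37,19],[38,0],[42,1],[43,0]]
[[19,16],[29,19],[31,11],[33,19],[38,0],[42,1],[43,0]]
[[19,16],[29,19],[31,11],[33,19],[38,0],[41,4],[43,0]]
[[19,16],[29,19],[31,11],[33,19],[38,16],[45,0]]
[[19,16],[29,19],[31,11],[33,19],[38,17],[43,16],[45,0]]
[[12,15],[16,0],[19,16],[29,19],[31,11],[33,19],[38,17],[43,16],[45,0]]
[[12,15],[16,0],[19,16],[29,19],[31,11],[33,19],[38,17],[43,16],[45,5],[48,0]]
[[7,14],[9,0],[12,15],[16,0],[19,16],[29,19],[31,11],[33,19],[38,17],[43,16],[45,5],[48,0]]
[[7,14],[9,0],[12,15],[16,0],[19,16],[29,19],[31,14],[33,19],[38,17],[43,16],[45,5],[48,0]]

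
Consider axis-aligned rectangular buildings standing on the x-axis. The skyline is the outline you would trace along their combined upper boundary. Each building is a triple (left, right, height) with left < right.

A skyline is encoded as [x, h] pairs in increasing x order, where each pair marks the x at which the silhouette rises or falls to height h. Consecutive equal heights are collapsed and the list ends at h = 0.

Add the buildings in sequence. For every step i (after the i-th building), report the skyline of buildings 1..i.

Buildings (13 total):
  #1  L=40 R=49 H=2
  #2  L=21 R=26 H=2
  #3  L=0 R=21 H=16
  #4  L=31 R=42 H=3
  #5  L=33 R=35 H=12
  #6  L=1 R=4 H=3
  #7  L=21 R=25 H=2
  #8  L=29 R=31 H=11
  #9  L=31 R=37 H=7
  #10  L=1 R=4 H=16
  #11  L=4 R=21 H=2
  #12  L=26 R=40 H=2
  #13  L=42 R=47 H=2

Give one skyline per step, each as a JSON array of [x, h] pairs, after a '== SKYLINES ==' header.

== SKYLINES ==
[[40,2],[49,0]]
[[21,2],[26,0],[40,2],[49,0]]
[[0,16],[21,2],[26,0],[40,2],[49,0]]
[[0,16],[21,2],[26,0],[31,3],[42,2],[49,0]]
[[0,16],[21,2],[26,0],[31,3],[33,12],[35,3],[42,2],[49,0]]
[[0,16],[21,2],[26,0],[31,3],[33,12],[35,3],[42,2],[49,0]]
[[0,16],[21,2],[26,0],[31,3],[33,12],[35,3],[42,2],[49,0]]
[[0,16],[21,2],[26,0],[29,11],[31,3],[33,12],[35,3],[42,2],[49,0]]
[[0,16],[21,2],[26,0],[29,11],[31,7],[33,12],[35,7],[37,3],[42,2],[49,0]]
[[0,16],[21,2],[26,0],[29,11],[31,7],[33,12],[35,7],[37,3],[42,2],[49,0]]
[[0,16],[21,2],[26,0],[29,11],[31,7],[33,12],[35,7],[37,3],[42,2],[49,0]]
[[0,16],[21,2],[29,11],[31,7],[33,12],[35,7],[37,3],[42,2],[49,0]]
[[0,16],[21,2],[29,11],[31,7],[33,12],[35,7],[37,3],[42,2],[49,0]]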